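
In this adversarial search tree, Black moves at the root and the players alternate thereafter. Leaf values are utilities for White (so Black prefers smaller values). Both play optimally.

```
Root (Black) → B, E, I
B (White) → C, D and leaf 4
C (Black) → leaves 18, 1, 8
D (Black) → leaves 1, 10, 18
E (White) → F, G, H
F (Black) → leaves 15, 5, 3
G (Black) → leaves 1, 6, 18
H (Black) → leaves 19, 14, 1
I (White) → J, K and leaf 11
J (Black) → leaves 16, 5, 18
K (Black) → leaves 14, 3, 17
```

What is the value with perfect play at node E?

3

F: min(15, 5, 3) = 3
G: min(1, 6, 18) = 1
H: min(19, 14, 1) = 1
E: max(3, 1, 1) = 3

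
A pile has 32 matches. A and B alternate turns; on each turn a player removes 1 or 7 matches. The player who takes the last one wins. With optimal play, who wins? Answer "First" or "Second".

Compute winning (W) and losing (L) positions by backward induction:
i:   0  1  2  3  4  5  6  7  8  9 10 11 12 13 14 15 16 17 18 19 20 21 22 23 24 25 26 27 28 29 30 31 32
     L  W  L  W  L  W  L  W  L  W  L  W  L  W  L  W  L  W  L  W  L  W  L  W  L  W  L  W  L  W  L  W  L
Position 32 is L, so the second player wins.

Second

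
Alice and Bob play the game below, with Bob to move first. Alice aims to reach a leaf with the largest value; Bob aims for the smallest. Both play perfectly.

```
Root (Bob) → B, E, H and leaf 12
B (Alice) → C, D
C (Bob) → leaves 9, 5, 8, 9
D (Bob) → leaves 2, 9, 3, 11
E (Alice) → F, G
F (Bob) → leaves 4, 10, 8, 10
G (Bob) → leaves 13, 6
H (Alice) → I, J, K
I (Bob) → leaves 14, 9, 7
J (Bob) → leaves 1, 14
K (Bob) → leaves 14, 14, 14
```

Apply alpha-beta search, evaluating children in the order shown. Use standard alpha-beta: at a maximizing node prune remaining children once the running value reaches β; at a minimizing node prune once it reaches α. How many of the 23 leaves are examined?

C [α=-∞,β=+∞]: v=5
D [α=5,β=+∞]: v=2 after child 1 ≤ α → α-cutoff, skip 3
B [α=-∞,β=+∞]: v=5
F [α=-∞,β=5]: v=4
G [α=4,β=5]: v=6
E [α=-∞,β=5]: v=6
I [α=-∞,β=5]: v=7
H [α=-∞,β=5]: v=7 after child 1 ≥ β → β-cutoff, skip 2
Root [α=-∞,β=+∞]: v=5
Leaves evaluated: 15 of 23.

15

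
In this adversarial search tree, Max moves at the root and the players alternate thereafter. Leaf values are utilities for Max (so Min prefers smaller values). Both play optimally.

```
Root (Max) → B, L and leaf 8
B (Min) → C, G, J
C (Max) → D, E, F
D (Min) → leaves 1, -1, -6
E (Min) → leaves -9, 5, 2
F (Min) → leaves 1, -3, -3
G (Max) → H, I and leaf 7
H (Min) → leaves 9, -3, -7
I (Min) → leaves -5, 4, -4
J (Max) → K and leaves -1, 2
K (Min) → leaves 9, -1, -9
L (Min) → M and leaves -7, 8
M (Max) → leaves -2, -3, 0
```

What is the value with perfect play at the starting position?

8

D (Min): min(1, -1, -6) = -6
E (Min): min(-9, 5, 2) = -9
F (Min): min(1, -3, -3) = -3
C (Max): max(-6, -9, -3) = -3
H (Min): min(9, -3, -7) = -7
I (Min): min(-5, 4, -4) = -5
G (Max): max(-7, -5, 7) = 7
K (Min): min(9, -1, -9) = -9
J (Max): max(-9, -1, 2) = 2
B (Min): min(-3, 7, 2) = -3
M (Max): max(-2, -3, 0) = 0
L (Min): min(0, -7, 8) = -7
Root (Max): max(-3, -7, 8) = 8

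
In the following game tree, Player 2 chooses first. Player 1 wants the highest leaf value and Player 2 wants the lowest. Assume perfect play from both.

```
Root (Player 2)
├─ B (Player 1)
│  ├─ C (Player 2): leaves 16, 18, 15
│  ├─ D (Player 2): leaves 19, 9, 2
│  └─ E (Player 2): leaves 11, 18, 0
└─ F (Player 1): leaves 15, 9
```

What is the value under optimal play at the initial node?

C (Player 2): min(16, 18, 15) = 15
D (Player 2): min(19, 9, 2) = 2
E (Player 2): min(11, 18, 0) = 0
B (Player 1): max(15, 2, 0) = 15
F (Player 1): max(15, 9) = 15
Root (Player 2): min(15, 15) = 15

15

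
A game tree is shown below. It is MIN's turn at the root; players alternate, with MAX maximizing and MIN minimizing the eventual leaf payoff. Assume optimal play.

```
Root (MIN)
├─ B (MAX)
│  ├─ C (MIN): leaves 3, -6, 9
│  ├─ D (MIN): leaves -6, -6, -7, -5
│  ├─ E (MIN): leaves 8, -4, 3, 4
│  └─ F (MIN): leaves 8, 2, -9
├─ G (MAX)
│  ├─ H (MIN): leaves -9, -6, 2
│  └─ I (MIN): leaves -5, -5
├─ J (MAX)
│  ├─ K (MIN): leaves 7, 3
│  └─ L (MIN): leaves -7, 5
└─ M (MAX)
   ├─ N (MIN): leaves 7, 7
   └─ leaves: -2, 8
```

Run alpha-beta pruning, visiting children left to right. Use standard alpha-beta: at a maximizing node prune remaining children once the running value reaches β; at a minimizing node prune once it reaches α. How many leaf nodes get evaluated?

C [α=-∞,β=+∞]: v=-6
D [α=-6,β=+∞]: v=-6 after child 1 ≤ α → α-cutoff, skip 3
E [α=-6,β=+∞]: v=-4
F [α=-4,β=+∞]: v=-9
B [α=-∞,β=+∞]: v=-4
H [α=-∞,β=-4]: v=-9
I [α=-9,β=-4]: v=-5
G [α=-∞,β=-4]: v=-5
K [α=-∞,β=-5]: v=3
J [α=-∞,β=-5]: v=3 after child 1 ≥ β → β-cutoff, skip 1
N [α=-∞,β=-5]: v=7
M [α=-∞,β=-5]: v=7 after child 1 ≥ β → β-cutoff, skip 2
Root [α=-∞,β=+∞]: v=-5
Leaves evaluated: 20 of 27.

20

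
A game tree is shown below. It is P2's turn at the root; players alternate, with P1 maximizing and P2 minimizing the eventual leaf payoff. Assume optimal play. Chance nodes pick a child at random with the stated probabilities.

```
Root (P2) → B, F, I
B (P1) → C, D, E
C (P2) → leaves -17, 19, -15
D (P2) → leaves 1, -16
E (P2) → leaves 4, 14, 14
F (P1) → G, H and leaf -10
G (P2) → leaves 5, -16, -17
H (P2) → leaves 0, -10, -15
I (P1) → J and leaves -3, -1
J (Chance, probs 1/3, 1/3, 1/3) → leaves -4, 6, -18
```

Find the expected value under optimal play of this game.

-10

C (P2): min(-17, 19, -15) = -17
D (P2): min(1, -16) = -16
E (P2): min(4, 14, 14) = 4
B (P1): max(-17, -16, 4) = 4
G (P2): min(5, -16, -17) = -17
H (P2): min(0, -10, -15) = -15
F (P1): max(-17, -15, -10) = -10
J (Chance): 1/3·-4 + 1/3·6 + 1/3·-18 = -5.33
I (P1): max(-5.33, -3, -1) = -1
Root (P2): min(4, -10, -1) = -10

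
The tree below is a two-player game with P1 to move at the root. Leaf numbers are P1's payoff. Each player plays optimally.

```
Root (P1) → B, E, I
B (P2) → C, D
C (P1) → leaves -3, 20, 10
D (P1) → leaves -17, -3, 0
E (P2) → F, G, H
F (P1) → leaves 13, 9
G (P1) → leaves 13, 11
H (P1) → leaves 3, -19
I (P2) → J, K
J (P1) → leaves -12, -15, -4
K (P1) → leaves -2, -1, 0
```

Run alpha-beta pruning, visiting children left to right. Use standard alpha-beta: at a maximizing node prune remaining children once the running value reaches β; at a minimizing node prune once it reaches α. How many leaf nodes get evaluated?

C [α=-∞,β=+∞]: v=20
D [α=-∞,β=20]: v=0
B [α=-∞,β=+∞]: v=0
F [α=0,β=+∞]: v=13
G [α=0,β=13]: v=13 after child 1 ≥ β → β-cutoff, skip 1
H [α=0,β=13]: v=3
E [α=0,β=+∞]: v=3
J [α=3,β=+∞]: v=-4
I [α=3,β=+∞]: v=-4 after child 1 ≤ α → α-cutoff, skip 1
Root [α=-∞,β=+∞]: v=3
Leaves evaluated: 14 of 18.

14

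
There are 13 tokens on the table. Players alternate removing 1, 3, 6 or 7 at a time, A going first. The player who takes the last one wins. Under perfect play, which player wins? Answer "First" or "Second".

Mark each pile size as W (mover wins) or L (mover loses):
i:   0  1  2  3  4  5  6  7  8  9 10 11 12 13
     L  W  L  W  L  W  W  W  W  W  W  W  L  W
Position 13 is W, so the first player wins.

First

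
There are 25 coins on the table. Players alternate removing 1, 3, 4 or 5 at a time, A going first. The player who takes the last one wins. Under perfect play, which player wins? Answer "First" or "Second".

Compute winning (W) and losing (L) positions by backward induction:
i:   0  1  2  3  4  5  6  7  8  9 10 11 12 13 14 15 16 17 18 19 20 21 22 23 24 25
     L  W  L  W  W  W  W  W  L  W  L  W  W  W  W  W  L  W  L  W  W  W  W  W  L  W
Position 25 is W, so the first player wins.

First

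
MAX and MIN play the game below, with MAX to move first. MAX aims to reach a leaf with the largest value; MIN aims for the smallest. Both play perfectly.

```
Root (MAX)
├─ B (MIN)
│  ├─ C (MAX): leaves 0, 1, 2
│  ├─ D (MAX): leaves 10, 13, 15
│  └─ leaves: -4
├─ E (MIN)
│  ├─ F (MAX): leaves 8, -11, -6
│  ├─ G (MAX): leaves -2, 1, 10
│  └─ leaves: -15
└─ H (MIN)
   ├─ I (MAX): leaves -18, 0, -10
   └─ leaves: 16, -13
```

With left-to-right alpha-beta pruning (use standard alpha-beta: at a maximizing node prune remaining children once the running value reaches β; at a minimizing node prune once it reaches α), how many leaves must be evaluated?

C [α=-∞,β=+∞]: v=2
D [α=-∞,β=2]: v=10 after child 1 ≥ β → β-cutoff, skip 2
B [α=-∞,β=+∞]: v=-4
F [α=-4,β=+∞]: v=8
G [α=-4,β=8]: v=10
E [α=-4,β=+∞]: v=-15
I [α=-4,β=+∞]: v=0
H [α=-4,β=+∞]: v=-13
Root [α=-∞,β=+∞]: v=-4
Leaves evaluated: 17 of 19.

17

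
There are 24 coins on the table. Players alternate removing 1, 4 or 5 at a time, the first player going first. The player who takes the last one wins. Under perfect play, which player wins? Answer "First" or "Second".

Mark each pile size as W (mover wins) or L (mover loses):
i:   0  1  2  3  4  5  6  7  8  9 10 11 12 13 14 15 16 17 18 19 20 21 22 23 24
     L  W  L  W  W  W  W  W  L  W  L  W  W  W  W  W  L  W  L  W  W  W  W  W  L
Position 24 is L, so the second player wins.

Second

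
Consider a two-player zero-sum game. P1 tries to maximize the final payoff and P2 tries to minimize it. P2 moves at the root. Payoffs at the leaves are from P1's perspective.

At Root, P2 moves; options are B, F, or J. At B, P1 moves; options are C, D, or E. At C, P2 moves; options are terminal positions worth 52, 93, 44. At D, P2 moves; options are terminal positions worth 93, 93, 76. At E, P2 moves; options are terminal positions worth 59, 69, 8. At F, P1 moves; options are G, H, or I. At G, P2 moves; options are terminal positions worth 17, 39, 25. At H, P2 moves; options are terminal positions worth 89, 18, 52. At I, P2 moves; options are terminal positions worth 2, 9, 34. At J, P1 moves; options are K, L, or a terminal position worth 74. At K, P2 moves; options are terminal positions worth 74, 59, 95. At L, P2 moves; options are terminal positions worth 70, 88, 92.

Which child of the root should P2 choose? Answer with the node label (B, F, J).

C (P2): min(52, 93, 44) = 44
D (P2): min(93, 93, 76) = 76
E (P2): min(59, 69, 8) = 8
B (P1): max(44, 76, 8) = 76
G (P2): min(17, 39, 25) = 17
H (P2): min(89, 18, 52) = 18
I (P2): min(2, 9, 34) = 2
F (P1): max(17, 18, 2) = 18
K (P2): min(74, 59, 95) = 59
L (P2): min(70, 88, 92) = 70
J (P1): max(59, 70, 74) = 74
Root (P2): min(76, 18, 74) = 18
P2 picks the child with the lowest value: F (value 18).

F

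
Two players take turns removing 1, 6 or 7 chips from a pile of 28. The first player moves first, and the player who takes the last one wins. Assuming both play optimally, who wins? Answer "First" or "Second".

Second

Positions where the player to move wins (W) vs loses (L):
i:   0  1  2  3  4  5  6  7  8  9 10 11 12 13 14 15 16 17 18 19 20 21 22 23 24 25 26 27 28
     L  W  L  W  L  W  W  W  W  W  W  W  L  W  L  W  L  W  W  W  W  W  W  W  L  W  L  W  L
Position 28 is L, so the second player wins.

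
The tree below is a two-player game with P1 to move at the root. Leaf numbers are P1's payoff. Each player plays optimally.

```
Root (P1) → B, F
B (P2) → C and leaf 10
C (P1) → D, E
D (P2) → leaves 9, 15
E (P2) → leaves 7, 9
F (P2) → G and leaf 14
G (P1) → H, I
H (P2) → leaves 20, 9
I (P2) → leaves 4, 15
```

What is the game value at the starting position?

9

D (P2): min(9, 15) = 9
E (P2): min(7, 9) = 7
C (P1): max(9, 7) = 9
B (P2): min(9, 10) = 9
H (P2): min(20, 9) = 9
I (P2): min(4, 15) = 4
G (P1): max(9, 4) = 9
F (P2): min(9, 14) = 9
Root (P1): max(9, 9) = 9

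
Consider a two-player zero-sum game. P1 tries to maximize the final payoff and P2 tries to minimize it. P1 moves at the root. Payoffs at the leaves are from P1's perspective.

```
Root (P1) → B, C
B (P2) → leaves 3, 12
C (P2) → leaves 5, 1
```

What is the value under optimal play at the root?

B (P2): min(3, 12) = 3
C (P2): min(5, 1) = 1
Root (P1): max(3, 1) = 3

3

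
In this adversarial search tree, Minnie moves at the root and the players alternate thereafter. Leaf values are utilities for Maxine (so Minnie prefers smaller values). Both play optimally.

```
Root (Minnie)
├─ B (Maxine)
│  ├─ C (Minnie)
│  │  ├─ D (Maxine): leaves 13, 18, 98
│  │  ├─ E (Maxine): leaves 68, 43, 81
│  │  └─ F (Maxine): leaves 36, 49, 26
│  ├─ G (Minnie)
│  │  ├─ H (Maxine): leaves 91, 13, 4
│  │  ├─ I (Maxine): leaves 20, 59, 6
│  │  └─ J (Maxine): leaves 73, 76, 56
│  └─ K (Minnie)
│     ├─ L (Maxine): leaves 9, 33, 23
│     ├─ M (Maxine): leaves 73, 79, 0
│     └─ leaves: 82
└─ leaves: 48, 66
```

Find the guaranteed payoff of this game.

D (Maxine): max(13, 18, 98) = 98
E (Maxine): max(68, 43, 81) = 81
F (Maxine): max(36, 49, 26) = 49
C (Minnie): min(98, 81, 49) = 49
H (Maxine): max(91, 13, 4) = 91
I (Maxine): max(20, 59, 6) = 59
J (Maxine): max(73, 76, 56) = 76
G (Minnie): min(91, 59, 76) = 59
L (Maxine): max(9, 33, 23) = 33
M (Maxine): max(73, 79, 0) = 79
K (Minnie): min(33, 79, 82) = 33
B (Maxine): max(49, 59, 33) = 59
Root (Minnie): min(59, 48, 66) = 48

48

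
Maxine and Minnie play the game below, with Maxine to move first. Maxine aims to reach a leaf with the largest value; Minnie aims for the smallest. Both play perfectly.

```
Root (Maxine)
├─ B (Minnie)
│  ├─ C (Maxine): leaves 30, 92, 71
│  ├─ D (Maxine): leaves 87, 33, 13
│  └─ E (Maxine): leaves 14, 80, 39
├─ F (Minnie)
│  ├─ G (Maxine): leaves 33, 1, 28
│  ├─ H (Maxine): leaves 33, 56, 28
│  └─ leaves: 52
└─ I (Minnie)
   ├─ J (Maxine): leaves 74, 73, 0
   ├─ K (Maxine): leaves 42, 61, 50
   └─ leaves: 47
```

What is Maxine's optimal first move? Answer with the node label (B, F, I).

C (Maxine): max(30, 92, 71) = 92
D (Maxine): max(87, 33, 13) = 87
E (Maxine): max(14, 80, 39) = 80
B (Minnie): min(92, 87, 80) = 80
G (Maxine): max(33, 1, 28) = 33
H (Maxine): max(33, 56, 28) = 56
F (Minnie): min(33, 56, 52) = 33
J (Maxine): max(74, 73, 0) = 74
K (Maxine): max(42, 61, 50) = 61
I (Minnie): min(74, 61, 47) = 47
Root (Maxine): max(80, 33, 47) = 80
Maxine picks the child with the highest value: B (value 80).

B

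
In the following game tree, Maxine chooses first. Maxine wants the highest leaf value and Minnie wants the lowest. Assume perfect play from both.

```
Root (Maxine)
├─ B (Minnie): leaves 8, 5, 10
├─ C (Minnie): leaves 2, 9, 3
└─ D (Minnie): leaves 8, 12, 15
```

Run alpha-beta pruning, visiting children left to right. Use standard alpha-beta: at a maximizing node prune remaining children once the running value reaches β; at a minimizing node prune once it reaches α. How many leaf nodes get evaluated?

B [α=-∞,β=+∞]: v=5
C [α=5,β=+∞]: v=2 after child 1 ≤ α → α-cutoff, skip 2
D [α=5,β=+∞]: v=8
Root [α=-∞,β=+∞]: v=8
Leaves evaluated: 7 of 9.

7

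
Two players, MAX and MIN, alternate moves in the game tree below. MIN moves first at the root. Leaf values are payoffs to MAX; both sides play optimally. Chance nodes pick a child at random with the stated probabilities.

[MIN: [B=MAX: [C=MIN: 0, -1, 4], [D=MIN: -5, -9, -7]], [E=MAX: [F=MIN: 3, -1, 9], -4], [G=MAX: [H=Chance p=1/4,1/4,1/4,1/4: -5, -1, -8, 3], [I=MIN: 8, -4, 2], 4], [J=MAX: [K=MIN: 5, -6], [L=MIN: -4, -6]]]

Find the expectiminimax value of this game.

-6

C (MIN): min(0, -1, 4) = -1
D (MIN): min(-5, -9, -7) = -9
B (MAX): max(-1, -9) = -1
F (MIN): min(3, -1, 9) = -1
E (MAX): max(-1, -4) = -1
H (Chance): 1/4·-5 + 1/4·-1 + 1/4·-8 + 1/4·3 = -2.75
I (MIN): min(8, -4, 2) = -4
G (MAX): max(-2.75, -4, 4) = 4
K (MIN): min(5, -6) = -6
L (MIN): min(-4, -6) = -6
J (MAX): max(-6, -6) = -6
Root (MIN): min(-1, -1, 4, -6) = -6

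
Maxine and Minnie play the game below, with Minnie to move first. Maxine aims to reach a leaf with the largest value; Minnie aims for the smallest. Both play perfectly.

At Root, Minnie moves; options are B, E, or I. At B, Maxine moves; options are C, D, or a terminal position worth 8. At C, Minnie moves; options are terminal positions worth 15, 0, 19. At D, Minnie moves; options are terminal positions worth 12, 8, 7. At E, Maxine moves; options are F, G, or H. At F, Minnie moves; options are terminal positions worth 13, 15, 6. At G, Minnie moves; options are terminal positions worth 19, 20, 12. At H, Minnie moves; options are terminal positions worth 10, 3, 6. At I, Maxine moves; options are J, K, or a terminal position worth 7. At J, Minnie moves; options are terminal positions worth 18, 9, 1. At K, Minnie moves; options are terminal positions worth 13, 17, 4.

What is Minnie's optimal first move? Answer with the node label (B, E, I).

C (Minnie): min(15, 0, 19) = 0
D (Minnie): min(12, 8, 7) = 7
B (Maxine): max(0, 7, 8) = 8
F (Minnie): min(13, 15, 6) = 6
G (Minnie): min(19, 20, 12) = 12
H (Minnie): min(10, 3, 6) = 3
E (Maxine): max(6, 12, 3) = 12
J (Minnie): min(18, 9, 1) = 1
K (Minnie): min(13, 17, 4) = 4
I (Maxine): max(1, 4, 7) = 7
Root (Minnie): min(8, 12, 7) = 7
Minnie picks the child with the lowest value: I (value 7).

I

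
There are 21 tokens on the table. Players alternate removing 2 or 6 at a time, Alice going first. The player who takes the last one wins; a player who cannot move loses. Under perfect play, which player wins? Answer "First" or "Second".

Positions where the player to move wins (W) vs loses (L):
i:   0  1  2  3  4  5  6  7  8  9 10 11 12 13 14 15 16 17 18 19 20 21
     L  L  W  W  L  L  W  W  L  L  W  W  L  L  W  W  L  L  W  W  L  L
Position 21 is L, so the second player wins.

Second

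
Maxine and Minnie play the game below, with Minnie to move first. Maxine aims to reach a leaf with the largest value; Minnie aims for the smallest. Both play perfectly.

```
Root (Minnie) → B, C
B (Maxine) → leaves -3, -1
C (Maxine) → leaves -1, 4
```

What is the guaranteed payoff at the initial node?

-1

B (Maxine): max(-3, -1) = -1
C (Maxine): max(-1, 4) = 4
Root (Minnie): min(-1, 4) = -1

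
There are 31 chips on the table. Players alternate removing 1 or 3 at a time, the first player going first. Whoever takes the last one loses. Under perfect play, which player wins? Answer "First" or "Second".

W/L table (W = player to move can force a win):
i:   0  1  2  3  4  5  6  7  8  9 10 11 12 13 14 15 16 17 18 19 20 21 22 23 24 25 26 27 28 29 30 31
     W  L  W  L  W  L  W  L  W  L  W  L  W  L  W  L  W  L  W  L  W  L  W  L  W  L  W  L  W  L  W  L
Position 31 is L, so the second player wins.

Second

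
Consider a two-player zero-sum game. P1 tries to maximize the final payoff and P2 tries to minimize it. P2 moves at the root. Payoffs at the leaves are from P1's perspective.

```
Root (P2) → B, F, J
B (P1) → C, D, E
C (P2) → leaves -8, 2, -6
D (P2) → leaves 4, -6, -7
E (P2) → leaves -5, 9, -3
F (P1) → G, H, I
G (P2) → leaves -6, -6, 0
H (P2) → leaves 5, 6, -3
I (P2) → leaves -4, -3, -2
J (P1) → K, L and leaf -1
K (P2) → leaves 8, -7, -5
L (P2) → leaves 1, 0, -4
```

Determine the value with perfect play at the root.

C (P2): min(-8, 2, -6) = -8
D (P2): min(4, -6, -7) = -7
E (P2): min(-5, 9, -3) = -5
B (P1): max(-8, -7, -5) = -5
G (P2): min(-6, -6, 0) = -6
H (P2): min(5, 6, -3) = -3
I (P2): min(-4, -3, -2) = -4
F (P1): max(-6, -3, -4) = -3
K (P2): min(8, -7, -5) = -7
L (P2): min(1, 0, -4) = -4
J (P1): max(-7, -4, -1) = -1
Root (P2): min(-5, -3, -1) = -5

-5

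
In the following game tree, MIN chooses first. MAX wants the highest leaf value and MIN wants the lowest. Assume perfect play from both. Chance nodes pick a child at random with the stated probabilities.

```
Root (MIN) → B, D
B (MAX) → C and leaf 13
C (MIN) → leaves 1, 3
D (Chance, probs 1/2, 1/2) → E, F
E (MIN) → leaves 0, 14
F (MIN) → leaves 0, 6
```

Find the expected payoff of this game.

0

C (MIN): min(1, 3) = 1
B (MAX): max(1, 13) = 13
E (MIN): min(0, 14) = 0
F (MIN): min(0, 6) = 0
D (Chance): 1/2·0 + 1/2·0 = 0
Root (MIN): min(13, 0) = 0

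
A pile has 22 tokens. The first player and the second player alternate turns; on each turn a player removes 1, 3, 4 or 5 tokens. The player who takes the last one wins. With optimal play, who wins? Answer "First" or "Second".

Compute winning (W) and losing (L) positions by backward induction:
i:   0  1  2  3  4  5  6  7  8  9 10 11 12 13 14 15 16 17 18 19 20 21 22
     L  W  L  W  W  W  W  W  L  W  L  W  W  W  W  W  L  W  L  W  W  W  W
Position 22 is W, so the first player wins.

First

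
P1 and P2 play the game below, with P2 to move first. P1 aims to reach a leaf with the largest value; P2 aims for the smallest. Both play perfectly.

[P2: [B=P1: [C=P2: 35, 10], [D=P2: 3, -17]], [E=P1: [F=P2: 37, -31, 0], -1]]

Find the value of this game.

C (P2): min(35, 10) = 10
D (P2): min(3, -17) = -17
B (P1): max(10, -17) = 10
F (P2): min(37, -31, 0) = -31
E (P1): max(-31, -1) = -1
Root (P2): min(10, -1) = -1

-1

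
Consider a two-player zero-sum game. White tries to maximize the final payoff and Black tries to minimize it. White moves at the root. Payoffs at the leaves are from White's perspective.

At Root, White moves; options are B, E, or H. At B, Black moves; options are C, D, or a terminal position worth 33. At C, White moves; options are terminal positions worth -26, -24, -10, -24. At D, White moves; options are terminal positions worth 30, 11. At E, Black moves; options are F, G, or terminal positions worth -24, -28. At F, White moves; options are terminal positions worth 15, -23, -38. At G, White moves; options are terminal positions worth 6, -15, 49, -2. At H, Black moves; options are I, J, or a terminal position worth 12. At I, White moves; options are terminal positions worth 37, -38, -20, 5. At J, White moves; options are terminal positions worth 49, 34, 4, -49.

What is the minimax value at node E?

F: max(15, -23, -38) = 15
G: max(6, -15, 49, -2) = 49
E: min(15, 49, -24, -28) = -28

-28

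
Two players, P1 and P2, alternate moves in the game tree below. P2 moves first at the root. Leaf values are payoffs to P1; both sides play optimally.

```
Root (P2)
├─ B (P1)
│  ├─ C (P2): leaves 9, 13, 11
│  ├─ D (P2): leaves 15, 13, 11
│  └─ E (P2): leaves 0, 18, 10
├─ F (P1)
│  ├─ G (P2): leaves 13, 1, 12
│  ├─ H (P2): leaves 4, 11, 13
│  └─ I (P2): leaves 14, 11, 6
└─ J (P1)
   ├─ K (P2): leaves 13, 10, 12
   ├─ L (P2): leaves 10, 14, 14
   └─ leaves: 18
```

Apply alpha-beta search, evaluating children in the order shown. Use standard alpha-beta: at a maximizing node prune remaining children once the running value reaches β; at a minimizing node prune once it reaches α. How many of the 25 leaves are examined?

C [α=-∞,β=+∞]: v=9
D [α=9,β=+∞]: v=11
E [α=11,β=+∞]: v=0 after child 1 ≤ α → α-cutoff, skip 2
B [α=-∞,β=+∞]: v=11
G [α=-∞,β=11]: v=1
H [α=1,β=11]: v=4
I [α=4,β=11]: v=6
F [α=-∞,β=11]: v=6
K [α=-∞,β=6]: v=10
J [α=-∞,β=6]: v=10 after child 1 ≥ β → β-cutoff, skip 2
Root [α=-∞,β=+∞]: v=6
Leaves evaluated: 19 of 25.

19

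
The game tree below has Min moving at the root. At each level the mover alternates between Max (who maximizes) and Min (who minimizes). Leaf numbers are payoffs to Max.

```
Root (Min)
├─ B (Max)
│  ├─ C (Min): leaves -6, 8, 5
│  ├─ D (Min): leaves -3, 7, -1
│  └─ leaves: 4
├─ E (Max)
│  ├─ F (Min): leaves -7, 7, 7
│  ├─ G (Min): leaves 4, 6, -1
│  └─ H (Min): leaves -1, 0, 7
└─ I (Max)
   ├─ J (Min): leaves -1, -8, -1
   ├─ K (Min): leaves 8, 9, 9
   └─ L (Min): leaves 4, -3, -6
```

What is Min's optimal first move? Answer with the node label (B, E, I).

C (Min): min(-6, 8, 5) = -6
D (Min): min(-3, 7, -1) = -3
B (Max): max(-6, -3, 4) = 4
F (Min): min(-7, 7, 7) = -7
G (Min): min(4, 6, -1) = -1
H (Min): min(-1, 0, 7) = -1
E (Max): max(-7, -1, -1) = -1
J (Min): min(-1, -8, -1) = -8
K (Min): min(8, 9, 9) = 8
L (Min): min(4, -3, -6) = -6
I (Max): max(-8, 8, -6) = 8
Root (Min): min(4, -1, 8) = -1
Min picks the child with the lowest value: E (value -1).

E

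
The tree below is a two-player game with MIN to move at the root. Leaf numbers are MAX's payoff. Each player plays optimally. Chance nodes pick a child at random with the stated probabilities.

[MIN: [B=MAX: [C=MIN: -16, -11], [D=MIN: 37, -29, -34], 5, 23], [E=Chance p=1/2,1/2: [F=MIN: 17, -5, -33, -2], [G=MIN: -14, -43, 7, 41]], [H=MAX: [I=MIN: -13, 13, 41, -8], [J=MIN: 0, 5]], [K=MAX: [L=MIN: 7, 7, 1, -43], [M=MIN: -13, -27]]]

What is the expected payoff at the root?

C (MIN): min(-16, -11) = -16
D (MIN): min(37, -29, -34) = -34
B (MAX): max(-16, -34, 5, 23) = 23
F (MIN): min(17, -5, -33, -2) = -33
G (MIN): min(-14, -43, 7, 41) = -43
E (Chance): 1/2·-33 + 1/2·-43 = -38
I (MIN): min(-13, 13, 41, -8) = -13
J (MIN): min(0, 5) = 0
H (MAX): max(-13, 0) = 0
L (MIN): min(7, 7, 1, -43) = -43
M (MIN): min(-13, -27) = -27
K (MAX): max(-43, -27) = -27
Root (MIN): min(23, -38, 0, -27) = -38

-38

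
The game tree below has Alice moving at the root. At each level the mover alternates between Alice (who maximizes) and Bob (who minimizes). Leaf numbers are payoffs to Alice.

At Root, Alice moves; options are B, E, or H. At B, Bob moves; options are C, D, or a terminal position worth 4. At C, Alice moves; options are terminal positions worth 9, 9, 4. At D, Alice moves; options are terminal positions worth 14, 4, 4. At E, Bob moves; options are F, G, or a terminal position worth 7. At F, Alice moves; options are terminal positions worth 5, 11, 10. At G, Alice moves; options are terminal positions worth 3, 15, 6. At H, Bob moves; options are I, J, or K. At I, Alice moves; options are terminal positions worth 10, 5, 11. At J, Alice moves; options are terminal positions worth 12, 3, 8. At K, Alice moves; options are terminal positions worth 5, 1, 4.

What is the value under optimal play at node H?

5

I: max(10, 5, 11) = 11
J: max(12, 3, 8) = 12
K: max(5, 1, 4) = 5
H: min(11, 12, 5) = 5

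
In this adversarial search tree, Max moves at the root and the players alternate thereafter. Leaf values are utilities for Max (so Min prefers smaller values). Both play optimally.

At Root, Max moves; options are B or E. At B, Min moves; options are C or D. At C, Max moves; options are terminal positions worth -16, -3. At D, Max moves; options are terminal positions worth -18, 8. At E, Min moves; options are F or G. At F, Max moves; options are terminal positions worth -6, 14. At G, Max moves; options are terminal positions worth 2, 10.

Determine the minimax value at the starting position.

C (Max): max(-16, -3) = -3
D (Max): max(-18, 8) = 8
B (Min): min(-3, 8) = -3
F (Max): max(-6, 14) = 14
G (Max): max(2, 10) = 10
E (Min): min(14, 10) = 10
Root (Max): max(-3, 10) = 10

10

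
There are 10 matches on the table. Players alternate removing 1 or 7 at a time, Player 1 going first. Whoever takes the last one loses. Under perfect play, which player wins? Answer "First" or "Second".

First

Compute winning (W) and losing (L) positions by backward induction:
i:   0  1  2  3  4  5  6  7  8  9 10
     W  L  W  L  W  L  W  L  W  L  W
Position 10 is W, so the first player wins.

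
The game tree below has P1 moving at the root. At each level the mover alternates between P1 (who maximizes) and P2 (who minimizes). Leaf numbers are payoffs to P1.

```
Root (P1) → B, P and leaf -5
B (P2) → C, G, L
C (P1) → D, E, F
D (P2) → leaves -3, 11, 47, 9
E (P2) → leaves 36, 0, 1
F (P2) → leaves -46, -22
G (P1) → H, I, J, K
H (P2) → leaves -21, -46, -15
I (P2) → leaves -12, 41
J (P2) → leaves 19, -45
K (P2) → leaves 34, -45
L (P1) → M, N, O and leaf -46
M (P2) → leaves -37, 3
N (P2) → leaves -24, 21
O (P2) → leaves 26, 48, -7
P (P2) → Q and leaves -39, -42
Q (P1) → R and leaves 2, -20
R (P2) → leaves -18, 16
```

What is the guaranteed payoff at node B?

D: min(-3, 11, 47, 9) = -3
E: min(36, 0, 1) = 0
F: min(-46, -22) = -46
C: max(-3, 0, -46) = 0
H: min(-21, -46, -15) = -46
I: min(-12, 41) = -12
J: min(19, -45) = -45
K: min(34, -45) = -45
G: max(-46, -12, -45, -45) = -12
M: min(-37, 3) = -37
N: min(-24, 21) = -24
O: min(26, 48, -7) = -7
L: max(-37, -24, -7, -46) = -7
B: min(0, -12, -7) = -12

-12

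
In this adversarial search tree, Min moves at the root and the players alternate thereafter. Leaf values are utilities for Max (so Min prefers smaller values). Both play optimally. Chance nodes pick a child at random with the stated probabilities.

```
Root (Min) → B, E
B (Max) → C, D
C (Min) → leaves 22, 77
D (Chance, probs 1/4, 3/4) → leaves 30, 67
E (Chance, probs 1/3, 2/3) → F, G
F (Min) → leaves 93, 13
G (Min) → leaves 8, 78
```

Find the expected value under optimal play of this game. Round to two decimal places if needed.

9.67

C (Min): min(22, 77) = 22
D (Chance): 1/4·30 + 3/4·67 = 57.75
B (Max): max(22, 57.75) = 57.75
F (Min): min(93, 13) = 13
G (Min): min(8, 78) = 8
E (Chance): 1/3·13 + 2/3·8 = 9.67
Root (Min): min(57.75, 9.67) = 9.67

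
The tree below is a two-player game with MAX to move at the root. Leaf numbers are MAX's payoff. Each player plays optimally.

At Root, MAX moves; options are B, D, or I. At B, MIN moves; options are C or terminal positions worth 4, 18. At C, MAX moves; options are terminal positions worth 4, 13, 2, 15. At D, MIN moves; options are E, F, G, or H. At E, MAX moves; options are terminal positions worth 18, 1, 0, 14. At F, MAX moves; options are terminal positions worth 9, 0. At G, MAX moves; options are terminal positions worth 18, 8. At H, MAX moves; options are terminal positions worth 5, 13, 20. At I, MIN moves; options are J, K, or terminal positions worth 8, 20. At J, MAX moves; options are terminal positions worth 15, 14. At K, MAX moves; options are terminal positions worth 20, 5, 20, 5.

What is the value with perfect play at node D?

E: max(18, 1, 0, 14) = 18
F: max(9, 0) = 9
G: max(18, 8) = 18
H: max(5, 13, 20) = 20
D: min(18, 9, 18, 20) = 9

9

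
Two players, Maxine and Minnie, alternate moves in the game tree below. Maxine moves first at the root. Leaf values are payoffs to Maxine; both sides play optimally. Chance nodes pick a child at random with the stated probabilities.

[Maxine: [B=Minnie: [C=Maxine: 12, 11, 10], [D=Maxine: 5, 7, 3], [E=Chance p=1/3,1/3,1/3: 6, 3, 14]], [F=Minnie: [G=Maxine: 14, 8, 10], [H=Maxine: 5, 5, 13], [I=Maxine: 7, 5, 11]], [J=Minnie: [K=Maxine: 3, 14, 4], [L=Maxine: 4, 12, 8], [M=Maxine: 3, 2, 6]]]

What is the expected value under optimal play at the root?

C (Maxine): max(12, 11, 10) = 12
D (Maxine): max(5, 7, 3) = 7
E (Chance): 1/3·6 + 1/3·3 + 1/3·14 = 7.67
B (Minnie): min(12, 7, 7.67) = 7
G (Maxine): max(14, 8, 10) = 14
H (Maxine): max(5, 5, 13) = 13
I (Maxine): max(7, 5, 11) = 11
F (Minnie): min(14, 13, 11) = 11
K (Maxine): max(3, 14, 4) = 14
L (Maxine): max(4, 12, 8) = 12
M (Maxine): max(3, 2, 6) = 6
J (Minnie): min(14, 12, 6) = 6
Root (Maxine): max(7, 11, 6) = 11

11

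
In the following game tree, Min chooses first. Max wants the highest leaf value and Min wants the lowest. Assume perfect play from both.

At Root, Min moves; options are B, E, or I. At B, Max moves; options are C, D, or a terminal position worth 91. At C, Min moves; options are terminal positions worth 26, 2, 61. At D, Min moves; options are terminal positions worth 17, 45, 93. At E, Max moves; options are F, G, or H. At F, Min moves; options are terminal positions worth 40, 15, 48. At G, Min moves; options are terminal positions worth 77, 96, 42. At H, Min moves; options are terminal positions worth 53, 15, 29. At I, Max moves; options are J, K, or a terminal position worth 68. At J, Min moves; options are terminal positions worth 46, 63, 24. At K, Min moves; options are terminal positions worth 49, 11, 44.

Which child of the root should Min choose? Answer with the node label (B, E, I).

C (Min): min(26, 2, 61) = 2
D (Min): min(17, 45, 93) = 17
B (Max): max(2, 17, 91) = 91
F (Min): min(40, 15, 48) = 15
G (Min): min(77, 96, 42) = 42
H (Min): min(53, 15, 29) = 15
E (Max): max(15, 42, 15) = 42
J (Min): min(46, 63, 24) = 24
K (Min): min(49, 11, 44) = 11
I (Max): max(24, 11, 68) = 68
Root (Min): min(91, 42, 68) = 42
Min picks the child with the lowest value: E (value 42).

E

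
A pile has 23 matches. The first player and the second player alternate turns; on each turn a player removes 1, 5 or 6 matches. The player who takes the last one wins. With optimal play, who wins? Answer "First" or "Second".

W/L table (W = player to move can force a win):
i:   0  1  2  3  4  5  6  7  8  9 10 11 12 13 14 15 16 17 18 19 20 21 22 23
     L  W  L  W  L  W  W  W  W  W  W  L  W  L  W  L  W  W  W  W  W  W  L  W
Position 23 is W, so the first player wins.

First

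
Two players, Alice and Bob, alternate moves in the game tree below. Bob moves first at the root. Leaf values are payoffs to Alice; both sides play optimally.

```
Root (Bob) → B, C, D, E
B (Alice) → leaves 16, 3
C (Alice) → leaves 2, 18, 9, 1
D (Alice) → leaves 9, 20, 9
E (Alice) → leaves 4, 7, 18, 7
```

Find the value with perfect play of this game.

B (Alice): max(16, 3) = 16
C (Alice): max(2, 18, 9, 1) = 18
D (Alice): max(9, 20, 9) = 20
E (Alice): max(4, 7, 18, 7) = 18
Root (Bob): min(16, 18, 20, 18) = 16

16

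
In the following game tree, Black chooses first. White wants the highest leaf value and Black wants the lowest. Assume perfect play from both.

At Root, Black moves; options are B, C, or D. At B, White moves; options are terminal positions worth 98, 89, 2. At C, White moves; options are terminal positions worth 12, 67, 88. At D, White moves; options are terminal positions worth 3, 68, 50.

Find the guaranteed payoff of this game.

B (White): max(98, 89, 2) = 98
C (White): max(12, 67, 88) = 88
D (White): max(3, 68, 50) = 68
Root (Black): min(98, 88, 68) = 68

68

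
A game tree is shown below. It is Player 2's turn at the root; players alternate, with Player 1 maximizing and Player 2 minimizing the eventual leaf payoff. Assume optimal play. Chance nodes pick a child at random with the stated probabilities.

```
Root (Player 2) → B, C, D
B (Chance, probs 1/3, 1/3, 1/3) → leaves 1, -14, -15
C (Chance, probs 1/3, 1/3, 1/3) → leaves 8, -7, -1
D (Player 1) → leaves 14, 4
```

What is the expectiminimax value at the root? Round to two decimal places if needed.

-9.33

B (Chance): 1/3·1 + 1/3·-14 + 1/3·-15 = -9.33
C (Chance): 1/3·8 + 1/3·-7 + 1/3·-1 = 0
D (Player 1): max(14, 4) = 14
Root (Player 2): min(-9.33, 0, 14) = -9.33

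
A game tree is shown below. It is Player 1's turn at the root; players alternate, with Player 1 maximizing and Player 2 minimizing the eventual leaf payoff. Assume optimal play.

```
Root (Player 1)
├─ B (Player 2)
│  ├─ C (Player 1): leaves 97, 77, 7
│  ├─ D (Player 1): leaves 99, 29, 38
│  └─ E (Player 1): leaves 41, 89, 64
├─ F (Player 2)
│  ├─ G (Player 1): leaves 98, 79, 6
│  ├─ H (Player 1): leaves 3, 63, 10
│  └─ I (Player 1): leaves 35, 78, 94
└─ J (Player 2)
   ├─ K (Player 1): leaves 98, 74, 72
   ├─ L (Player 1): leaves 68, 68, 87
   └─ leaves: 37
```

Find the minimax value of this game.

C (Player 1): max(97, 77, 7) = 97
D (Player 1): max(99, 29, 38) = 99
E (Player 1): max(41, 89, 64) = 89
B (Player 2): min(97, 99, 89) = 89
G (Player 1): max(98, 79, 6) = 98
H (Player 1): max(3, 63, 10) = 63
I (Player 1): max(35, 78, 94) = 94
F (Player 2): min(98, 63, 94) = 63
K (Player 1): max(98, 74, 72) = 98
L (Player 1): max(68, 68, 87) = 87
J (Player 2): min(98, 87, 37) = 37
Root (Player 1): max(89, 63, 37) = 89

89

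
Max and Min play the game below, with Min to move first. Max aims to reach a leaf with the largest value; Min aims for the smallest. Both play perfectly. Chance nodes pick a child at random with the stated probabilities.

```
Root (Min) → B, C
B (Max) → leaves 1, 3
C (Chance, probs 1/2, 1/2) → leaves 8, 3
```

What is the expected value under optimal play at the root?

3

B (Max): max(1, 3) = 3
C (Chance): 1/2·8 + 1/2·3 = 5.5
Root (Min): min(3, 5.5) = 3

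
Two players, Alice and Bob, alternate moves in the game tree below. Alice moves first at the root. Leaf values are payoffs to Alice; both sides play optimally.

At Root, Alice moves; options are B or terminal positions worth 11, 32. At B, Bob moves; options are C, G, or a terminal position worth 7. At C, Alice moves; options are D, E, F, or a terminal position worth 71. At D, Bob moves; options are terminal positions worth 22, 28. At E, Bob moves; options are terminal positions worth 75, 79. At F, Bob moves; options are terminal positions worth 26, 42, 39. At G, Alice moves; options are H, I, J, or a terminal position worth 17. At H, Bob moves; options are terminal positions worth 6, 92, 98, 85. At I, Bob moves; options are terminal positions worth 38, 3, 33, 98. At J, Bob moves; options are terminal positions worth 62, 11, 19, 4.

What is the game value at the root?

32

D (Bob): min(22, 28) = 22
E (Bob): min(75, 79) = 75
F (Bob): min(26, 42, 39) = 26
C (Alice): max(22, 75, 26, 71) = 75
H (Bob): min(6, 92, 98, 85) = 6
I (Bob): min(38, 3, 33, 98) = 3
J (Bob): min(62, 11, 19, 4) = 4
G (Alice): max(6, 3, 4, 17) = 17
B (Bob): min(75, 17, 7) = 7
Root (Alice): max(7, 11, 32) = 32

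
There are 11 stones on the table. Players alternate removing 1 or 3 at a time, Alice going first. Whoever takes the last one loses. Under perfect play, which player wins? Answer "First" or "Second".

Compute winning (W) and losing (L) positions by backward induction:
i:   0  1  2  3  4  5  6  7  8  9 10 11
     W  L  W  L  W  L  W  L  W  L  W  L
Position 11 is L, so the second player wins.

Second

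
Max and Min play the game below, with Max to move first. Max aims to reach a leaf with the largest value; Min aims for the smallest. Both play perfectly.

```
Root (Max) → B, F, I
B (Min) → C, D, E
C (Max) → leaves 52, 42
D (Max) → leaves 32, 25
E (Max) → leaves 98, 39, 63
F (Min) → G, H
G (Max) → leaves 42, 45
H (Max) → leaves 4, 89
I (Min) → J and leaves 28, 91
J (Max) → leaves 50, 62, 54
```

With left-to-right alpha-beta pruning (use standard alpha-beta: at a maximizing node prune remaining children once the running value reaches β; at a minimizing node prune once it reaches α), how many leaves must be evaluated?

13

C [α=-∞,β=+∞]: v=52
D [α=-∞,β=52]: v=32
E [α=-∞,β=32]: v=98 after child 1 ≥ β → β-cutoff, skip 2
B [α=-∞,β=+∞]: v=32
G [α=32,β=+∞]: v=45
H [α=32,β=45]: v=89
F [α=32,β=+∞]: v=45
J [α=45,β=+∞]: v=62
I [α=45,β=+∞]: v=28 after child 2 ≤ α → α-cutoff, skip 1
Root [α=-∞,β=+∞]: v=45
Leaves evaluated: 13 of 16.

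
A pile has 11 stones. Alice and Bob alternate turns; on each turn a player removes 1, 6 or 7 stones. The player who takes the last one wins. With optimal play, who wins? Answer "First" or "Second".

Positions where the player to move wins (W) vs loses (L):
i:   0  1  2  3  4  5  6  7  8  9 10 11
     L  W  L  W  L  W  W  W  W  W  W  W
Position 11 is W, so the first player wins.

First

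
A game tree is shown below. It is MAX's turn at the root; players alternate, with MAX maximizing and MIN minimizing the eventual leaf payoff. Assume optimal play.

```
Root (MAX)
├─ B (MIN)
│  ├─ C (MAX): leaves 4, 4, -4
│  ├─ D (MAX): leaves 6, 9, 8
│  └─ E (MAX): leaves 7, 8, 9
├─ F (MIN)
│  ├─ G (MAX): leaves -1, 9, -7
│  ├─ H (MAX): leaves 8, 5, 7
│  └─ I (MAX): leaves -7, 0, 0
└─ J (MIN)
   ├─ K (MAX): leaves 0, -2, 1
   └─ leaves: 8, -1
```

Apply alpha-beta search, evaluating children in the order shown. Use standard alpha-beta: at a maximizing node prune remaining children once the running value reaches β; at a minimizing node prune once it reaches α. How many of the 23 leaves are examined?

17

C [α=-∞,β=+∞]: v=4
D [α=-∞,β=4]: v=6 after child 1 ≥ β → β-cutoff, skip 2
E [α=-∞,β=4]: v=7 after child 1 ≥ β → β-cutoff, skip 2
B [α=-∞,β=+∞]: v=4
G [α=4,β=+∞]: v=9
H [α=4,β=9]: v=8
I [α=4,β=8]: v=0
F [α=4,β=+∞]: v=0
K [α=4,β=+∞]: v=1
J [α=4,β=+∞]: v=1 after child 1 ≤ α → α-cutoff, skip 2
Root [α=-∞,β=+∞]: v=4
Leaves evaluated: 17 of 23.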